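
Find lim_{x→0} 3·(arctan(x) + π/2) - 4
Direct substitution at x = 0 gives -4 + 3·π/2.

Final answer: -4 + 3·π/2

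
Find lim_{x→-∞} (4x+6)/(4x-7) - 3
Evaluate the dominant behaviour as x → -∞; each term tends to a finite value or vanishes.
Limit = -2.

Final answer: -2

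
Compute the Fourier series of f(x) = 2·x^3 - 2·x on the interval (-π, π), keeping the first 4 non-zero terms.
(-28 + 4·π^2)·sin(x) + (5 - 2·π^2)·sin(2·x) + (-20/9 + 4·π^2/3)·sin(3·x) + (11/8 - π^2)·sin(4·x)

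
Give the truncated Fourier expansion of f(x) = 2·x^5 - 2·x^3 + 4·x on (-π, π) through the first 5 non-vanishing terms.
(-84·π^2 + 4·π^4 + 512)·sin(x) + (-2·π^4 - 22 + 12·π^2)·sin(2·x) + (-116·π^2/27 + 448/81 + 4·π^4/3)·sin(3·x) + (-π^4 - 91/32 + 9·π^2/4)·sin(4·x) + (-36·π^2/25 + 1216/625 + 4·π^4/5)·sin(5·x)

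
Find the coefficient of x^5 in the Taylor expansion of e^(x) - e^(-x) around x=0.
Expand to order 5: e^(x) - e^(-x) = x^5/60 + x^3/3 + 2·x + O(x^6).
The coefficient of x^5 is 1/60.

Final answer: 1/60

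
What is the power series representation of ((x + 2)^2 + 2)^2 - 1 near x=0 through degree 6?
x^4 + 8·x^3 + 28·x^2 + 48·x + 35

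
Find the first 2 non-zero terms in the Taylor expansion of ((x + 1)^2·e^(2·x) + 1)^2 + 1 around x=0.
16·x + 5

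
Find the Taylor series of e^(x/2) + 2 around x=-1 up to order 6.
(1 + 2·e^(1/2))·e^(-1/2) + e^(-1/2)·(x + 1)/2 + e^(-1/2)·(x + 1)^2/8 + e^(-1/2)·(x + 1)^3/48 + e^(-1/2)·(x + 1)^4/384 + e^(-1/2)·(x + 1)^5/3840 + e^(-1/2)·(x + 1)^6/46080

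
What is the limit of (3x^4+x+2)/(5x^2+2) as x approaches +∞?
This is an ∞/∞ indeterminate form as x → +∞.
Divide numerator and denominator by x^4 and let the lower-order terms vanish; the numerator's degree 4 exceeds the denominator's degree 2, so the quotient diverges.
Limit = ∞.

Final answer: ∞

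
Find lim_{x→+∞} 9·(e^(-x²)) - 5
Evaluate the dominant behaviour as x → +∞; each term tends to a finite value or vanishes.
Limit = -5.

Final answer: -5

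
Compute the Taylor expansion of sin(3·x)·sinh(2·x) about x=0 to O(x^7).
-23·x^6/20 - 5·x^4 + 6·x^2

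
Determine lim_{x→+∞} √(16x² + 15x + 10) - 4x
As x → +∞: multiply by the conjugate to get (15x+10)/(√(16x²+15x+10)+4x); the denominator ~ 8x, so the limit is 15/8.
Limit = 15/8.

Final answer: 15/8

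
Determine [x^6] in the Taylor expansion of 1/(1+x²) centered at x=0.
Expand to order 6: 1/(1+x²) = -x^6 + x^4 - x^2 + 1 + O(x^7).
The coefficient of x^6 is -1.

Final answer: -1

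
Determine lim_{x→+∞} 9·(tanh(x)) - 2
Evaluate the dominant behaviour as x → +∞; each term tends to a finite value or vanishes.
Limit = 7.

Final answer: 7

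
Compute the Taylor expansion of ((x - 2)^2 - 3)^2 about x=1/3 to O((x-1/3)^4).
4/81 + 40·(x - 1/3)/27 + 32·(x - 1/3)^2/3 - 20·(x - 1/3)^3/3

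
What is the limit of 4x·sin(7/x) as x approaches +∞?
As x → +∞: let u = 7/x → 0⁺; then 4·x·sin(7/x) = 4·7·sin(u)/u → 4·7·1 = 28.
Limit = 28.

Final answer: 28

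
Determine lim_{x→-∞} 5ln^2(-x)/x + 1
The quotient is an ∞/∞ indeterminate form as x → -∞.
Compare growth rates of the dominant terms (exponentials ≫ polynomials ≫ logarithms), or apply L'Hôpital's rule; the quotient → 0.
Adding the constant: 0 + 1 = 1. Limit = 1.

Final answer: 1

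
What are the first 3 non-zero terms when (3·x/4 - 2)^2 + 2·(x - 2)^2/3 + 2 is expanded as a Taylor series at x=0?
59·x^2/48 - 17·x/3 + 26/3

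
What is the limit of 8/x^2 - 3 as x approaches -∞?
Evaluate the dominant behaviour as x → -∞; each term tends to a finite value or vanishes.
Limit = -3.

Final answer: -3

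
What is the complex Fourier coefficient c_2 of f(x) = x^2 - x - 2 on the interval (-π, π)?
Compute the real Fourier coefficients first: a_2 = 1, b_2 = 1.
Then c_2 = (a_2 − i·b_2)/2 = 1/2 - i/2.

Final answer: 1/2 - i/2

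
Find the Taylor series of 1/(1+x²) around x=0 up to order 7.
-x^6 + x^4 - x^2 + 1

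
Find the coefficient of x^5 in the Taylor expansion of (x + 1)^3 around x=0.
Expand to order 5: (x + 1)^3 = x^3 + 3·x^2 + 3·x + 1 + O(x^6).
The coefficient of x^5 is 0.

Final answer: 0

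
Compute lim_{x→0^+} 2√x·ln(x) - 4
The product is a 0·∞ indeterminate form at x → 0⁺.
Rewrite the product as 2·ln(x) / x^(-1/2) and apply L'Hôpital, or use the standard hierarchy x^(-1/2) ≫ |ln x| as x → 0⁺.
The indeterminate product → 0, so the limit = -4.

Final answer: -4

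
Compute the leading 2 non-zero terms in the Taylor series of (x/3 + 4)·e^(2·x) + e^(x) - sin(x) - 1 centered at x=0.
25·x/3 + 4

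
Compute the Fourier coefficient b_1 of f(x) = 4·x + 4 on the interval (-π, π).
b_1 = (1/π) ∫_{-π}^{π} f(x)·sin(1x) dx.
Evaluate the integral (use parity and integration by parts as needed): b_1 = 8.

Final answer: 8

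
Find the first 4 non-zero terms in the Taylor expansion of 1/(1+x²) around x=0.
-x^6 + x^4 - x^2 + 1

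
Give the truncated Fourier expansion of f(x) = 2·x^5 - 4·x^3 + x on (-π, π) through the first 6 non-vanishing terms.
(-88·π^2 + 4·π^4 + 530)·sin(x) + (-2·π^4 - 22 + 14·π^2)·sin(2·x) + (-152·π^2/27 + 358/81 + 4·π^4/3)·sin(3·x) + (-π^4 - 55/32 + 13·π^2/4)·sin(4·x) + (-56·π^2/25 + 586/625 + 4·π^4/5)·sin(5·x) + (-2·π^4/3 - 50/81 + 46·π^2/27)·sin(6·x)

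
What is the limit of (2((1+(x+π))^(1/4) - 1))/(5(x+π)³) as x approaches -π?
Both numerator and denominator → 0 as x → -π; this is a 0/0 indeterminate form.
Expand each to leading order near x = -π: numerator ~ (x + π)/2, denominator ~ 5·(x + π)^3.
The limit of the ratio is ∞.

Final answer: ∞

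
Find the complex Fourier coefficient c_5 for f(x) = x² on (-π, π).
Compute the real Fourier coefficients first: a_5 = -4/25, b_5 = 0.
Then c_5 = (a_5 − i·b_5)/2 = -2/25.

Final answer: -2/25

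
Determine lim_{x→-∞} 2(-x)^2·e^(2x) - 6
The product is a 0·∞ indeterminate form at x → -∞.
Rewrite the product as 2(-x)^2 / e^(-2x) (an ∞/∞ form) and apply L'Hôpital, or use the standard hierarchy e^(2|x|) ≫ |(-x)^2| as x → -∞.
The indeterminate product → 0, so the limit = -6.

Final answer: -6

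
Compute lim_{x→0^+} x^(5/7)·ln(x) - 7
The product is a 0·∞ indeterminate form at x → 0⁺.
Rewrite the product as ln(x) / x^(-5/7) and apply L'Hôpital, or use the standard hierarchy x^(-5/7) ≫ |ln x| as x → 0⁺.
The indeterminate product → 0, so the limit = -7.

Final answer: -7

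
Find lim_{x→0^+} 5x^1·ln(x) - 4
The product is a 0·∞ indeterminate form at x → 0⁺.
Rewrite the product as 5·ln(x) / x^(-1) and apply L'Hôpital, or use the standard hierarchy x^(-1) ≫ |ln x| as x → 0⁺.
The indeterminate product → 0, so the limit = -4.

Final answer: -4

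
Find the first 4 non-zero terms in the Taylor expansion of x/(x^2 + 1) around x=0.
-x^7 + x^5 - x^3 + x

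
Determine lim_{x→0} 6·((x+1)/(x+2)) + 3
Direct substitution at x = 0 gives 6.

Final answer: 6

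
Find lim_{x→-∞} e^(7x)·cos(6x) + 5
Evaluate the dominant behaviour as x → -∞; each term tends to a finite value or vanishes.
Limit = 5.

Final answer: 5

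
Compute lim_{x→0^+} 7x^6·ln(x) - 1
The product is a 0·∞ indeterminate form at x → 0⁺.
Rewrite the product as 7·ln(x) / x^(-6) and apply L'Hôpital, or use the standard hierarchy x^(-6) ≫ |ln x| as x → 0⁺.
The indeterminate product → 0, so the limit = -1.

Final answer: -1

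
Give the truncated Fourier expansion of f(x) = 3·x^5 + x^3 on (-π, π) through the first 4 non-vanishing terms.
(-118·π^2 + 6·π^4 + 708)·sin(x) + (-3·π^4 - 21 + 14·π^2)·sin(2·x) + (-34·π^2/9 + 68/27 + 2·π^4)·sin(3·x) + (-3·π^4/2 - 33/64 + 11·π^2/8)·sin(4·x)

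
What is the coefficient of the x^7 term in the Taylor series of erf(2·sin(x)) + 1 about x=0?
Expand to order 7: erf(2·sin(x)) + 1 = -1681·x^7/(140·√(π)) + 91·x^5/(10·√(π)) - 6·x^3/√(π) + 4·x/√(π) + 1 + O(x^8).
The coefficient of x^7 is -1681/(140·√(π)).

Final answer: -1681/(140·√(π))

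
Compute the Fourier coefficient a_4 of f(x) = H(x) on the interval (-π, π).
a_4 = (1/π) ∫_{-π}^{π} f(x)·cos(4x) dx.
Evaluate the integral (use parity and integration by parts as needed): a_4 = 0.

Final answer: 0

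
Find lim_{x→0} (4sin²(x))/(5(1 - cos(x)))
Both numerator and denominator → 0 as x → 0; this is a 0/0 indeterminate form.
Expand each to leading order near x = 0: numerator ~ 4·x^2, denominator ~ 5·x^2/2.
The limit of the ratio is 8/5.

Final answer: 8/5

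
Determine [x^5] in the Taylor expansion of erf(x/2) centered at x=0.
Expand to order 5: erf(x/2) = x^5/(160·√(π)) - x^3/(12·√(π)) + x/√(π) + O(x^6).
The coefficient of x^5 is 1/(160·√(π)).

Final answer: 1/(160·√(π))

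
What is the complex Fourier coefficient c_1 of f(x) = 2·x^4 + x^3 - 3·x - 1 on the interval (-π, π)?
Compute the real Fourier coefficients first: a_1 = 96 - 16·π^2, b_1 = -18 + 2·π^2.
Then c_1 = (a_1 − i·b_1)/2 = -8·π^2 + 48 - i·π^2 + 9·i.

Final answer: -8·π^2 + 48 - i·π^2 + 9·i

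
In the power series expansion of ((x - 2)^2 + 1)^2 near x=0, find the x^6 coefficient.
Expand to order 6: ((x - 2)^2 + 1)^2 = x^4 - 8·x^3 + 26·x^2 - 40·x + 25 + O(x^7).
The coefficient of x^6 is 0.

Final answer: 0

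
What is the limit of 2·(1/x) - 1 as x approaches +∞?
Evaluate the dominant behaviour as x → +∞; each term tends to a finite value or vanishes.
Limit = -1.

Final answer: -1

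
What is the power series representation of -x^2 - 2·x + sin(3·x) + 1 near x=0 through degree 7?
-243·x^7/560 + 81·x^5/40 - 9·x^3/2 - x^2 + x + 1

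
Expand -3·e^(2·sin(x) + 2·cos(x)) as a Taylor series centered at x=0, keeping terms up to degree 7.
-49·x^7·e^(2)/40 - 233·x^6·e^(2)/120 + 13·x^5·e^(2)/20 + 17·x^4·e^(2)/4 + 3·x^3·e^(2) - 3·x^2·e^(2) - 6·x·e^(2) - 3·e^(2)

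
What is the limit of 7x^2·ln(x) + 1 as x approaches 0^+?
The product is a 0·∞ indeterminate form at x → 0⁺.
Rewrite the product as 7·ln(x) / x^(-2) and apply L'Hôpital, or use the standard hierarchy x^(-2) ≫ |ln x| as x → 0⁺.
The indeterminate product → 0, so the limit = 1.

Final answer: 1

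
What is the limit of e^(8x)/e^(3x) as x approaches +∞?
This is an ∞/∞ indeterminate form as x → +∞.
Rewrite e^(8x)/e^(3x) = e^((8−3)x) = e^(5x); the exponent coefficient is 5 > 0 so e^(5x) → ∞.
Limit = ∞.

Final answer: ∞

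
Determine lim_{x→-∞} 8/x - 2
Evaluate the dominant behaviour as x → -∞; each term tends to a finite value or vanishes.
Limit = -2.

Final answer: -2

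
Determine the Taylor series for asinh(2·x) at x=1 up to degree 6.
asinh(2) + 2·√(5)·(x - 1)/5 - 4·√(5)·(x - 1)^2/25 + 28·√(5)·(x - 1)^3/375 - 4·√(5)·(x - 1)^4/125 + 28·√(5)·(x - 1)^5/3125 + 136·√(5)·(x - 1)^6/46875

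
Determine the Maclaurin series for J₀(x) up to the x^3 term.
1 - x^2/4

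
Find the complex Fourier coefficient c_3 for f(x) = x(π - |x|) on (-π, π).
Compute the real Fourier coefficients first: a_3 = 0, b_3 = 8/(27·π).
Then c_3 = (a_3 − i·b_3)/2 = -4·i/(27·π).

Final answer: -4·i/(27·π)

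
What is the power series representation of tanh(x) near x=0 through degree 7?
-17·x^7/315 + 2·x^5/15 - x^3/3 + x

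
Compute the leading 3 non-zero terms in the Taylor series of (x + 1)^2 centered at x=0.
x^2 + 2·x + 1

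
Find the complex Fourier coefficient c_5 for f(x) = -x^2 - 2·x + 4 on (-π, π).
Compute the real Fourier coefficients first: a_5 = 4/25, b_5 = -4/5.
Then c_5 = (a_5 − i·b_5)/2 = 2/25 + 2·i/5.

Final answer: 2/25 + 2·i/5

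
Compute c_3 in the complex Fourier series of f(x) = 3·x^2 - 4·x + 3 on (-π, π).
Compute the real Fourier coefficients first: a_3 = -4/3, b_3 = -8/3.
Then c_3 = (a_3 − i·b_3)/2 = -2/3 + 4·i/3.

Final answer: -2/3 + 4·i/3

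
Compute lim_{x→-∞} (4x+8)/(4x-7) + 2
Evaluate the dominant behaviour as x → -∞; each term tends to a finite value or vanishes.
Limit = 3.

Final answer: 3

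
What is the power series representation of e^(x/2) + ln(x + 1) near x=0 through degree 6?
-7679·x^6/46080 + 769·x^5/3840 - 95·x^4/384 + 17·x^3/48 - 3·x^2/8 + 3·x/2 + 1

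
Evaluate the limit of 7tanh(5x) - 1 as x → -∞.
Evaluate the dominant behaviour as x → -∞; each term tends to a finite value or vanishes.
Limit = -8.

Final answer: -8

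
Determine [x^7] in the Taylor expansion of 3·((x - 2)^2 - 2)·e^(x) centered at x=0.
Expand to order 7: 3·((x - 2)^2 - 2)·e^(x) = x^7/105 + x^6/30 + x^5/20 - x^4/4 - 2·x^3 - 6·x^2 - 6·x + 6 + O(x^8).
The coefficient of x^7 is 1/105.

Final answer: 1/105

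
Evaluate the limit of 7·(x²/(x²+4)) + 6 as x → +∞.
Evaluate the dominant behaviour as x → +∞; each term tends to a finite value or vanishes.
Limit = 13.

Final answer: 13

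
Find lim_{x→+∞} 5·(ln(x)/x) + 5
Evaluate the dominant behaviour as x → +∞; each term tends to a finite value or vanishes.
Limit = 5.

Final answer: 5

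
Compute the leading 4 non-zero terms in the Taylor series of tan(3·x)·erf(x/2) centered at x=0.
516919·x^8/(4480·√(π)) + 5067·x^6/(160·√(π)) + 35·x^4/(4·√(π)) + 3·x^2/√(π)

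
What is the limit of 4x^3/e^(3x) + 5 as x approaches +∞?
The quotient is an ∞/∞ indeterminate form as x → +∞.
The exponential denominator e^(3x) dominates the polynomial numerator (e^x ≫ x^3 as x → ∞), so the quotient → 0.
Adding the constant: 0 + 5 = 5. Limit = 5.

Final answer: 5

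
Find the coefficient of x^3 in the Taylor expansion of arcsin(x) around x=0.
Expand to order 3: arcsin(x) = x^3/6 + x + O(x^4).
The coefficient of x^3 is 1/6.

Final answer: 1/6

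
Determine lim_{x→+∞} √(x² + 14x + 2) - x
This is an ∞ − ∞ indeterminate form.
Multiply and divide by the conjugate √(x²+14x + 2) + x; the x² terms cancel, leaving (14x + 2)/(√(x²+14x + 2)+x) → 14/2 = 7.
Limit = 7.

Final answer: 7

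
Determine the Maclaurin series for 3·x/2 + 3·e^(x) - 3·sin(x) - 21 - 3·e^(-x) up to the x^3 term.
3·x^3/2 + 9·x/2 - 21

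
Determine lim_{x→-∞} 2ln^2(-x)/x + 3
The quotient is an ∞/∞ indeterminate form as x → -∞.
Compare growth rates of the dominant terms (exponentials ≫ polynomials ≫ logarithms), or apply L'Hôpital's rule; the quotient → 0.
Adding the constant: 0 + 3 = 3. Limit = 3.

Final answer: 3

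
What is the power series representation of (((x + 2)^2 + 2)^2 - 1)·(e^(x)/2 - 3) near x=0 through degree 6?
2483·x^6/1440 + 287·x^5/48 + 635·x^4/48 + 107·x^3/12 - 149·x^2/4 - 205·x/2 - 175/2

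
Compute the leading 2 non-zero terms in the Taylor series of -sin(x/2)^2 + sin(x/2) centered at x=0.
-x^2/4 + x/2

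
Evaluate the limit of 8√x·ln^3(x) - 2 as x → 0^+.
The product is a 0·∞ indeterminate form at x → 0⁺.
Rewrite the product as 8·ln^3(x) / x^(-1/2) and apply L'Hôpital, or use the standard hierarchy x^(-1/2) ≫ |ln x|^3 as x → 0⁺.
The indeterminate product → 0, so the limit = -2.

Final answer: -2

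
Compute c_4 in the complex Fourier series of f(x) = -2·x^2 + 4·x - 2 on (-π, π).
Compute the real Fourier coefficients first: a_4 = -1/2, b_4 = -2.
Then c_4 = (a_4 − i·b_4)/2 = -1/4 + i.

Final answer: -1/4 + i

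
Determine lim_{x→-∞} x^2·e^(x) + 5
The product is a 0·∞ indeterminate form at x → -∞.
Rewrite the product as x^2 / e^(-x) (an ∞/∞ form) and apply L'Hôpital, or use the standard hierarchy e^(|x|) ≫ |x^2| as x → -∞.
The indeterminate product → 0, so the limit = 5.

Final answer: 5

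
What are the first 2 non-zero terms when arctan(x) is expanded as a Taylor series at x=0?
-x^3/3 + x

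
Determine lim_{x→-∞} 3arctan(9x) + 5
Evaluate the dominant behaviour as x → -∞; each term tends to a finite value or vanishes.
Limit = 5 - 3·π/2.

Final answer: 5 - 3·π/2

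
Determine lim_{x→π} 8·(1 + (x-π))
Direct substitution at x = π gives 8.

Final answer: 8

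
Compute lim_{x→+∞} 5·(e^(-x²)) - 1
Evaluate the dominant behaviour as x → +∞; each term tends to a finite value or vanishes.
Limit = -1.

Final answer: -1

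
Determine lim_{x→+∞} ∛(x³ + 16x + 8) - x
This is an ∞ − ∞ indeterminate form.
Multiply by (A² + AB + B²)/(A² + AB + B²) where A = ∛(x³+16x + 8), B = x to use A³ − B³ = (A−B)(A²+AB+B²); the x³ terms cancel, leaving (16x + 8)/(A²+AB+B²) with denominator ~ 3x², so the limit is 0.
Limit = 0.

Final answer: 0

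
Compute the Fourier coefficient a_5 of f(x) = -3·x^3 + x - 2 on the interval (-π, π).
a_5 = (1/π) ∫_{-π}^{π} f(x)·cos(5x) dx.
Evaluate the integral (use parity and integration by parts as needed): a_5 = 0.

Final answer: 0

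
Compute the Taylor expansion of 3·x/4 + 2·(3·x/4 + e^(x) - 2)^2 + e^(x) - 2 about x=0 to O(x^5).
37·x^4/24 + 3·x^3 + 37·x^2/8 - 21·x/4 + 1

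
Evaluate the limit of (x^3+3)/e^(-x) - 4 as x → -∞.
The quotient is an ∞/∞ indeterminate form as x → -∞.
Compare growth rates of the dominant terms (exponentials ≫ polynomials ≫ logarithms), or apply L'Hôpital's rule; the quotient → 0.
Adding the constant: 0 - 4 = -4. Limit = -4.

Final answer: -4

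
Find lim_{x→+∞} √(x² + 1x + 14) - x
This is an ∞ − ∞ indeterminate form.
Multiply and divide by the conjugate √(x²+1x + 14) + x; the x² terms cancel, leaving (1x + 14)/(√(x²+1x + 14)+x) → 1/2.
Limit = 1/2.

Final answer: 1/2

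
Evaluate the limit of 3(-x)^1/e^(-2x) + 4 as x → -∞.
The quotient is an ∞/∞ indeterminate form as x → -∞.
Compare growth rates of the dominant terms (exponentials ≫ polynomials ≫ logarithms), or apply L'Hôpital's rule; the quotient → 0.
Adding the constant: 0 + 4 = 4. Limit = 4.

Final answer: 4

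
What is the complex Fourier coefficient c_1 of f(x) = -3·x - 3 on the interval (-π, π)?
Compute the real Fourier coefficients first: a_1 = 0, b_1 = -6.
Then c_1 = (a_1 − i·b_1)/2 = 3·i.

Final answer: 3·i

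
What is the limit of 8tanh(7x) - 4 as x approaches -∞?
Evaluate the dominant behaviour as x → -∞; each term tends to a finite value or vanishes.
Limit = -12.

Final answer: -12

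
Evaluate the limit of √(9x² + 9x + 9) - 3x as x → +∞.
As x → +∞: multiply by the conjugate to get (9x+9)/(√(9x²+9x+9)+3x); the denominator ~ 6x, so the limit is 9/6 = 3/2.
Limit = 3/2.

Final answer: 3/2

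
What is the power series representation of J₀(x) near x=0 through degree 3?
1 - x^2/4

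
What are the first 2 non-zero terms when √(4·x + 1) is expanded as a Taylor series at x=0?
2·x + 1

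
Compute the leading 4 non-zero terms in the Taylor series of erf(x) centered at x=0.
-x^7/(21·√(π)) + x^5/(5·√(π)) - 2·x^3/(3·√(π)) + 2·x/√(π)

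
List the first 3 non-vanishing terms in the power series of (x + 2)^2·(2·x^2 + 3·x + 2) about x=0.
22·x^2 + 20·x + 8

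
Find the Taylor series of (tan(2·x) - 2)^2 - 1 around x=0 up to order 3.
-32·x^3/3 + 4·x^2 - 8·x + 3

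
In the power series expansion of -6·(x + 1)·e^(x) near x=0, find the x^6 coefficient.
Expand to order 6: -6·(x + 1)·e^(x) = -7·x^6/120 - 3·x^5/10 - 5·x^4/4 - 4·x^3 - 9·x^2 - 12·x - 6 + O(x^7).
The coefficient of x^6 is -7/120.

Final answer: -7/120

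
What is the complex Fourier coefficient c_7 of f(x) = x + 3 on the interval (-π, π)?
Compute the real Fourier coefficients first: a_7 = 0, b_7 = 2/7.
Then c_7 = (a_7 − i·b_7)/2 = -i/7.

Final answer: -i/7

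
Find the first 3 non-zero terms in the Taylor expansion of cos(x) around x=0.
x^4/24 - x^2/2 + 1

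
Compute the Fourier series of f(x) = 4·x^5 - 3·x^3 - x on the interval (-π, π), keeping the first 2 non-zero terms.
(-166·π^2 + 8·π^4 + 994)·sin(x) + (-4·π^4 - 67/2 + 23·π^2)·sin(2·x)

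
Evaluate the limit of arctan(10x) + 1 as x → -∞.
Evaluate the dominant behaviour as x → -∞; each term tends to a finite value or vanishes.
Limit = 1 - π/2.

Final answer: 1 - π/2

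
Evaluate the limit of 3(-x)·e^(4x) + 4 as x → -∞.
The product is a 0·∞ indeterminate form at x → -∞.
Rewrite the product as 3(-x) / e^(-4x) (an ∞/∞ form) and apply L'Hôpital, or use the standard hierarchy e^(4|x|) ≫ |(-x)| as x → -∞.
The indeterminate product → 0, so the limit = 4.

Final answer: 4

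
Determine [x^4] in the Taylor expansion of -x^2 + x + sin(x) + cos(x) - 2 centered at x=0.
Expand to order 4: -x^2 + x + sin(x) + cos(x) - 2 = x^4/24 - x^3/6 - 3·x^2/2 + 2·x - 1 + O(x^5).
The coefficient of x^4 is 1/24.

Final answer: 1/24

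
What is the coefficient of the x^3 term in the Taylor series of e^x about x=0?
Expand to order 3: e^x = x^3/6 + x^2/2 + x + 1 + O(x^4).
The coefficient of x^3 is 1/6.

Final answer: 1/6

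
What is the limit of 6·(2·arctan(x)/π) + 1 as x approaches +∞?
Evaluate the dominant behaviour as x → +∞; each term tends to a finite value or vanishes.
Limit = 7.

Final answer: 7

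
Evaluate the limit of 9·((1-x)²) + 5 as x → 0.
Direct substitution at x = 0 gives 14.

Final answer: 14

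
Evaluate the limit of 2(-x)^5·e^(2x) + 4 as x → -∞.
The product is a 0·∞ indeterminate form at x → -∞.
Rewrite the product as 2(-x)^5 / e^(-2x) (an ∞/∞ form) and apply L'Hôpital, or use the standard hierarchy e^(2|x|) ≫ |(-x)^5| as x → -∞.
The indeterminate product → 0, so the limit = 4.

Final answer: 4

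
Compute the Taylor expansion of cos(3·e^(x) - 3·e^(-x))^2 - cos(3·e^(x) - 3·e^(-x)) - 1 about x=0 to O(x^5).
372·x^4 - 18·x^2 - 1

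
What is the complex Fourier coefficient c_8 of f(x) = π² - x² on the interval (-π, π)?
Compute the real Fourier coefficients first: a_8 = -1/16, b_8 = 0.
Then c_8 = (a_8 − i·b_8)/2 = -1/32.

Final answer: -1/32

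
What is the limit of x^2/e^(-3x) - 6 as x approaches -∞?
The quotient is an ∞/∞ indeterminate form as x → -∞.
Compare growth rates of the dominant terms (exponentials ≫ polynomials ≫ logarithms), or apply L'Hôpital's rule; the quotient → 0.
Adding the constant: 0 - 6 = -6. Limit = -6.

Final answer: -6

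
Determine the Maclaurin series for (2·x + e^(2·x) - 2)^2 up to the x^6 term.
32·x^6/5 + 152·x^5/15 + 40·x^4/3 + 40·x^3/3 + 12·x^2 - 8·x + 1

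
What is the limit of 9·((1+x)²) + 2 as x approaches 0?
Direct substitution at x = 0 gives 11.

Final answer: 11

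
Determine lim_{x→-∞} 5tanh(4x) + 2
Evaluate the dominant behaviour as x → -∞; each term tends to a finite value or vanishes.
Limit = -3.

Final answer: -3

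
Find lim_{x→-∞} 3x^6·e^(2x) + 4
The product is a 0·∞ indeterminate form at x → -∞.
Rewrite the product as 3x^6 / e^(-2x) (an ∞/∞ form) and apply L'Hôpital, or use the standard hierarchy e^(2|x|) ≫ |x^6| as x → -∞.
The indeterminate product → 0, so the limit = 4.

Final answer: 4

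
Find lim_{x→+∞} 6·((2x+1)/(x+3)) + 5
Evaluate the dominant behaviour as x → +∞; each term tends to a finite value or vanishes.
Limit = 17.

Final answer: 17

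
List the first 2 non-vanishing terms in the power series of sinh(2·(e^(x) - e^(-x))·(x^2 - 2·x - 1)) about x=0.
-8·x^2 - 4·x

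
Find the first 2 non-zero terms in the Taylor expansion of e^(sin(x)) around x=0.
x + 1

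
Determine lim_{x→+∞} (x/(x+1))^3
As x → +∞: x/(x+1) = 1/(1 + 1/x) → 1, and the 3rd power of a limit-1 base also → 1.
Limit = 1.

Final answer: 1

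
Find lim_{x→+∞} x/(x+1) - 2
Evaluate the dominant behaviour as x → +∞; each term tends to a finite value or vanishes.
Limit = -1.

Final answer: -1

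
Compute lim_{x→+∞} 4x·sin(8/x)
As x → +∞: let u = 8/x → 0⁺; then 4·x·sin(8/x) = 4·8·sin(u)/u → 4·8·1 = 32.
Limit = 32.

Final answer: 32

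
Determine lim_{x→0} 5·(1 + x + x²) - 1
Direct substitution at x = 0 gives 4.

Final answer: 4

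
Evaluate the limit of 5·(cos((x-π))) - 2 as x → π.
Direct substitution at x = π gives 3.

Final answer: 3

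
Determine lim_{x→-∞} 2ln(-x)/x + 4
The quotient is an ∞/∞ indeterminate form as x → -∞.
Compare growth rates of the dominant terms (exponentials ≫ polynomials ≫ logarithms), or apply L'Hôpital's rule; the quotient → 0.
Adding the constant: 0 + 4 = 4. Limit = 4.

Final answer: 4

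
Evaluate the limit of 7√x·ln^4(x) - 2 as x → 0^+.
The product is a 0·∞ indeterminate form at x → 0⁺.
Rewrite the product as 7·ln^4(x) / x^(-1/2) and apply L'Hôpital, or use the standard hierarchy x^(-1/2) ≫ |ln x|^4 as x → 0⁺.
The indeterminate product → 0, so the limit = -2.

Final answer: -2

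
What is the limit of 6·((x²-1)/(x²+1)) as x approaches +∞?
Evaluate the dominant behaviour as x → +∞; each term tends to a finite value or vanishes.
Limit = 6.

Final answer: 6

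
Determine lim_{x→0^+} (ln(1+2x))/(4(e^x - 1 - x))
Both numerator and denominator → 0 as x → 0^+; this is a 0/0 indeterminate form.
Expand each to leading order near x = 0: numerator ~ 2·x, denominator ~ 2·x^2.
The limit of the ratio is ∞.

Final answer: ∞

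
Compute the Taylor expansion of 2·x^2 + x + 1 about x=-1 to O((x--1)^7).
2 - 3·(x + 1) + 2·(x + 1)^2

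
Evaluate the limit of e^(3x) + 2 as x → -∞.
Evaluate the dominant behaviour as x → -∞; each term tends to a finite value or vanishes.
Limit = 2.

Final answer: 2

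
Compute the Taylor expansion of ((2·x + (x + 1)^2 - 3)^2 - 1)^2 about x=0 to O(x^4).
-336·x^3 + 328·x^2 - 96·x + 9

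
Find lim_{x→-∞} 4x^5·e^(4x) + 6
The product is a 0·∞ indeterminate form at x → -∞.
Rewrite the product as 4x^5 / e^(-4x) (an ∞/∞ form) and apply L'Hôpital, or use the standard hierarchy e^(4|x|) ≫ |x^5| as x → -∞.
The indeterminate product → 0, so the limit = 6.

Final answer: 6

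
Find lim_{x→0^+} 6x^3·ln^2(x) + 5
The product is a 0·∞ indeterminate form at x → 0⁺.
Rewrite the product as 6·ln^2(x) / x^(-3) and apply L'Hôpital, or use the standard hierarchy x^(-3) ≫ |ln x|^2 as x → 0⁺.
The indeterminate product → 0, so the limit = 5.

Final answer: 5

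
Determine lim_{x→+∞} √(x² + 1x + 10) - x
This is an ∞ − ∞ indeterminate form.
Multiply and divide by the conjugate √(x²+1x + 10) + x; the x² terms cancel, leaving (1x + 10)/(√(x²+1x + 10)+x) → 1/2.
Limit = 1/2.

Final answer: 1/2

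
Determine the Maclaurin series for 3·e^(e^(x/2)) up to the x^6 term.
203·e·x^6/15360 + 13·e·x^5/320 + 15·e·x^4/128 + 5·e·x^3/16 + 3·e·x^2/4 + 3·e·x/2 + 3·e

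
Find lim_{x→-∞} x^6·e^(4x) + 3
The product is a 0·∞ indeterminate form at x → -∞.
Rewrite the product as x^6 / e^(-4x) (an ∞/∞ form) and apply L'Hôpital, or use the standard hierarchy e^(4|x|) ≫ |x^6| as x → -∞.
The indeterminate product → 0, so the limit = 3.

Final answer: 3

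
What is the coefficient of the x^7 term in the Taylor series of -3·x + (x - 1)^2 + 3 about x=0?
Expand to order 7: -3·x + (x - 1)^2 + 3 = x^2 - 5·x + 4 + O(x^8).
The coefficient of x^7 is 0.

Final answer: 0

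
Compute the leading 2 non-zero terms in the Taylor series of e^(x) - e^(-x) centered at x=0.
x^3/3 + 2·x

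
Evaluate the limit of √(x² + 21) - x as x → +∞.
This is an ∞ − ∞ indeterminate form.
Multiply and divide by the conjugate √(x²+21) + x; the x² terms cancel, leaving 21/(√(x²+21)+x) → 0.
Limit = 0.

Final answer: 0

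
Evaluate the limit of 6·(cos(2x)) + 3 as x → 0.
Direct substitution at x = 0 gives 9.

Final answer: 9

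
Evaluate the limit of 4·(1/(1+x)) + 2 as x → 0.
Direct substitution at x = 0 gives 6.

Final answer: 6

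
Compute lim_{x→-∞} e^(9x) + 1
Evaluate the dominant behaviour as x → -∞; each term tends to a finite value or vanishes.
Limit = 1.

Final answer: 1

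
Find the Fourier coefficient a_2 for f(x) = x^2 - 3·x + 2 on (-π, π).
a_2 = (1/π) ∫_{-π}^{π} f(x)·cos(2x) dx.
Evaluate the integral (use parity and integration by parts as needed): a_2 = 1.

Final answer: 1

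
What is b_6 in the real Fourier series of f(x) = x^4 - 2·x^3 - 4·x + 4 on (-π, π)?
b_6 = (1/π) ∫_{-π}^{π} f(x)·sin(6x) dx.
Evaluate the integral (use parity and integration by parts as needed): b_6 = 11/9 + 2·π^2/3.

Final answer: 11/9 + 2·π^2/3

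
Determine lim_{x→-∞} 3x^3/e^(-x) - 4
The quotient is an ∞/∞ indeterminate form as x → -∞.
Compare growth rates of the dominant terms (exponentials ≫ polynomials ≫ logarithms), or apply L'Hôpital's rule; the quotient → 0.
Adding the constant: 0 - 4 = -4. Limit = -4.

Final answer: -4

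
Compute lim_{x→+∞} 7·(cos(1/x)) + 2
Evaluate the dominant behaviour as x → +∞; each term tends to a finite value or vanishes.
Limit = 9.

Final answer: 9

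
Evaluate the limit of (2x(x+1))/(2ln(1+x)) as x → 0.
Both numerator and denominator → 0 as x → 0; this is a 0/0 indeterminate form.
Expand each to leading order near x = 0: numerator ~ 2·x, denominator ~ 2·x.
The limit of the ratio is 1.

Final answer: 1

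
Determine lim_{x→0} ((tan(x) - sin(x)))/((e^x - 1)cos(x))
Both numerator and denominator → 0 as x → 0; this is a 0/0 indeterminate form.
Expand each to leading order near x = 0: numerator ~ x^3/2, denominator ~ x.
The limit of the ratio is 0.

Final answer: 0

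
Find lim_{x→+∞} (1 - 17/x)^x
As x → +∞: this is the defining limit (1 - 17/x)^x → e^(-17).
Limit = e^(-17).

Final answer: e^(-17)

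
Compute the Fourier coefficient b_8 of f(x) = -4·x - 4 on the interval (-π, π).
b_8 = (1/π) ∫_{-π}^{π} f(x)·sin(8x) dx.
Evaluate the integral (use parity and integration by parts as needed): b_8 = 1.

Final answer: 1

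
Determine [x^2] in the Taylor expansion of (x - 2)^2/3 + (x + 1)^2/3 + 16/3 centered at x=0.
Expand to order 2: (x - 2)^2/3 + (x + 1)^2/3 + 16/3 = 2·x^2/3 - 2·x/3 + 7 + O(x^3).
The coefficient of x^2 is 2/3.

Final answer: 2/3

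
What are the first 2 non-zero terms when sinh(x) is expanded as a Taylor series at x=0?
x^3/6 + x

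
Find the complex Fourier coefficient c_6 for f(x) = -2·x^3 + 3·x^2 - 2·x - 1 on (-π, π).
Compute the real Fourier coefficients first: a_6 = 1/3, b_6 = 5/9 + 2·π^2/3.
Then c_6 = (a_6 − i·b_6)/2 = 1/6 - i·π^2/3 - 5·i/18.

Final answer: 1/6 - i·π^2/3 - 5·i/18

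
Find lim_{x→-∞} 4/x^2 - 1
Evaluate the dominant behaviour as x → -∞; each term tends to a finite value or vanishes.
Limit = -1.

Final answer: -1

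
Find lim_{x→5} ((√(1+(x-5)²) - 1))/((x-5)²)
Both numerator and denominator → 0 as x → 5; this is a 0/0 indeterminate form.
Expand each to leading order near x = 5: numerator ~ (x - 5)^2/2, denominator ~ (x - 5)^2.
The limit of the ratio is 1/2.

Final answer: 1/2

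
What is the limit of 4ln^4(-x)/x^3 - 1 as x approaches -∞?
The quotient is an ∞/∞ indeterminate form as x → -∞.
Compare growth rates of the dominant terms (exponentials ≫ polynomials ≫ logarithms), or apply L'Hôpital's rule; the quotient → 0.
Adding the constant: 0 - 1 = -1. Limit = -1.

Final answer: -1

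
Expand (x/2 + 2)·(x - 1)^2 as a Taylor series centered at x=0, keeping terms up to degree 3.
x^3/2 + x^2 - 7·x/2 + 2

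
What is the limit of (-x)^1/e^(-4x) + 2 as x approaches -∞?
The quotient is an ∞/∞ indeterminate form as x → -∞.
Compare growth rates of the dominant terms (exponentials ≫ polynomials ≫ logarithms), or apply L'Hôpital's rule; the quotient → 0.
Adding the constant: 0 + 2 = 2. Limit = 2.

Final answer: 2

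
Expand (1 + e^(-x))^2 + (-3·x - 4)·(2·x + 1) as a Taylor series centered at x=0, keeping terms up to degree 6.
11·x^6/120 - 17·x^5/60 + 3·x^4/4 - 5·x^3/3 - 3·x^2 - 15·x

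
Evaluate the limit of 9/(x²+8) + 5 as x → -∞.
Evaluate the dominant behaviour as x → -∞; each term tends to a finite value or vanishes.
Limit = 5.

Final answer: 5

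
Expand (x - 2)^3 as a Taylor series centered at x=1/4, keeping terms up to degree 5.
-343/64 + 147·(x - 1/4)/16 - 21·(x - 1/4)^2/4 + (x - 1/4)^3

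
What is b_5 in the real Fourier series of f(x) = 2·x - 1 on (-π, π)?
b_5 = (1/π) ∫_{-π}^{π} f(x)·sin(5x) dx.
Evaluate the integral (use parity and integration by parts as needed): b_5 = 4/5.

Final answer: 4/5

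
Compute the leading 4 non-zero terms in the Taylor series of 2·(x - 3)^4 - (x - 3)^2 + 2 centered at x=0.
-24·x^3 + 107·x^2 - 210·x + 155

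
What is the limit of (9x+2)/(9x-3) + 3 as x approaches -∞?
Evaluate the dominant behaviour as x → -∞; each term tends to a finite value or vanishes.
Limit = 4.

Final answer: 4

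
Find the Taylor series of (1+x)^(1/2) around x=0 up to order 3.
x^3/16 - x^2/8 + x/2 + 1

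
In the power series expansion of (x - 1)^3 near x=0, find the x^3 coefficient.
Expand to order 3: (x - 1)^3 = x^3 - 3·x^2 + 3·x - 1 + O(x^4).
The coefficient of x^3 is 1.

Final answer: 1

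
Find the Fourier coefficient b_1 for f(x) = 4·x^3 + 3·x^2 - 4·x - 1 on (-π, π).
b_1 = (1/π) ∫_{-π}^{π} f(x)·sin(1x) dx.
Evaluate the integral (use parity and integration by parts as needed): b_1 = -56 + 8·π^2.

Final answer: -56 + 8·π^2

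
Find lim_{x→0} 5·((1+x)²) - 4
Direct substitution at x = 0 gives 1.

Final answer: 1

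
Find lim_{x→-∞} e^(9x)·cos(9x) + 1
Evaluate the dominant behaviour as x → -∞; each term tends to a finite value or vanishes.
Limit = 1.

Final answer: 1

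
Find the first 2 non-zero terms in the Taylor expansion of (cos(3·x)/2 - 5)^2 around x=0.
81·x^2/4 + 81/4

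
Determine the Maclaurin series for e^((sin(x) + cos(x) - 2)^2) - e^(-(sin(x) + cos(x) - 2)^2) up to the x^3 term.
x^3·(-6·e + 2·e^(-1)) + 4·e·x^2 + x·(-2·e - 2·e^(-1)) - e^(-1) + e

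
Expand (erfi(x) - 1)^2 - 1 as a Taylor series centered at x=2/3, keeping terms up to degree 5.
-2·erfi(2/3) + erfi(2/3)^2 + (-4·e^(4/9) + 4·e^(4/9)·erfi(2/3))·(x - 2/3)/√(π) + (-8·π·e^(4/9) + 8·π·e^(4/9)·erfi(2/3) + 12·√(π)·e^(8/9))·(x - 2/3)^2/(3·π^(3/2)) + (-68·π·e^(4/9) + 68·π·e^(4/9)·erfi(2/3) + 144·√(π)·e^(8/9))·(x - 2/3)^3/(27·π^(3/2)) + (-140·π·e^(4/9) + 140·π·e^(4/9)·erfi(2/3) + 552·√(π)·e^(8/9))·(x - 2/3)^4/(81·π^(3/2)) + (-1478·π·e^(4/9) + 1478·π·e^(4/9)·erfi(2/3) + 8280·√(π)·e^(8/9))·(x - 2/3)^5/(1215·π^(3/2))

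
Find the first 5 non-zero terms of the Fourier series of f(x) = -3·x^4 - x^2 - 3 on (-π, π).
(-140 + 24·π^2)·cos(x) + (8 - 6·π^2)·cos(2·x) + (-4/3 + 8·π^2/3)·cos(3·x) + (5/16 - 3·π^2/2)·cos(4·x) - 3·π^4/5 - π^2/3 - 3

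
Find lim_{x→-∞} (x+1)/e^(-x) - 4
The quotient is an ∞/∞ indeterminate form as x → -∞.
Compare growth rates of the dominant terms (exponentials ≫ polynomials ≫ logarithms), or apply L'Hôpital's rule; the quotient → 0.
Adding the constant: 0 - 4 = -4. Limit = -4.

Final answer: -4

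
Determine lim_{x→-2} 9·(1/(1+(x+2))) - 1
Direct substitution at x = -2 gives 8.

Final answer: 8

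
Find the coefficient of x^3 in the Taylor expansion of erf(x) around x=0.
Expand to order 3: erf(x) = -2·x^3/(3·√(π)) + 2·x/√(π) + O(x^4).
The coefficient of x^3 is -2/(3·√(π)).

Final answer: -2/(3·√(π))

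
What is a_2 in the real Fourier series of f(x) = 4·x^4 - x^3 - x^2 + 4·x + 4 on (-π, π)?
a_2 = (1/π) ∫_{-π}^{π} f(x)·cos(2x) dx.
Evaluate the integral (use parity and integration by parts as needed): a_2 = -13 + 8·π^2.

Final answer: -13 + 8·π^2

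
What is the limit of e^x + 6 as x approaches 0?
Direct substitution at x = 0 gives 7.

Final answer: 7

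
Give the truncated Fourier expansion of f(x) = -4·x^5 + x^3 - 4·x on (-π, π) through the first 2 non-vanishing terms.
(-980 - 8·π^4 + 162·π^2)·sin(x) + (-21·π^2 + 71/2 + 4·π^4)·sin(2·x)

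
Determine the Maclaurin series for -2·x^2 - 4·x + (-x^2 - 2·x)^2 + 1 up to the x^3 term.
4·x^3 + 2·x^2 - 4·x + 1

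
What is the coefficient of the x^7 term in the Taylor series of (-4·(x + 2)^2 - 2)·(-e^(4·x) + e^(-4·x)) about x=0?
Expand to order 7: (-4·(x + 2)^2 - 2)·(-e^(4·x) + e^(-4·x)) = 19456·x^7/105 + 4096·x^6/15 + 5888·x^5/15 + 1024·x^4/3 + 416·x^3 + 128·x^2 + 144·x + O(x^8).
The coefficient of x^7 is 19456/105.

Final answer: 19456/105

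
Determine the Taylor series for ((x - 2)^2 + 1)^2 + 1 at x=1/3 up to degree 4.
1237/81 - 680·(x - 1/3)/27 + 56·(x - 1/3)^2/3 - 20·(x - 1/3)^3/3 + (x - 1/3)^4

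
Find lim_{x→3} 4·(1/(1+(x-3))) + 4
Direct substitution at x = 3 gives 8.

Final answer: 8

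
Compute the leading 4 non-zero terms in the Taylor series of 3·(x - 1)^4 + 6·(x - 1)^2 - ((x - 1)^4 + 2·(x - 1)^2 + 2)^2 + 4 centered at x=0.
156·x^3 - 120·x^2 + 56·x - 12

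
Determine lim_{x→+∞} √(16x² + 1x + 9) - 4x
As x → +∞: multiply by the conjugate to get (1x+9)/(√(16x²+1x+9)+4x); the denominator ~ 8x, so the limit is 1/8.
Limit = 1/8.

Final answer: 1/8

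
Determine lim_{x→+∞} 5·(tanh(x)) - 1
Evaluate the dominant behaviour as x → +∞; each term tends to a finite value or vanishes.
Limit = 4.

Final answer: 4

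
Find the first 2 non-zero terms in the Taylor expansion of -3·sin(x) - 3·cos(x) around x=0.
-3·x - 3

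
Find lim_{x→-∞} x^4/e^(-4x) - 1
The quotient is an ∞/∞ indeterminate form as x → -∞.
Compare growth rates of the dominant terms (exponentials ≫ polynomials ≫ logarithms), or apply L'Hôpital's rule; the quotient → 0.
Adding the constant: 0 - 1 = -1. Limit = -1.

Final answer: -1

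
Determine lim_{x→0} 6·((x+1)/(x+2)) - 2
Direct substitution at x = 0 gives 1.

Final answer: 1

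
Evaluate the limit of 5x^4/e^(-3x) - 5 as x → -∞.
The quotient is an ∞/∞ indeterminate form as x → -∞.
Compare growth rates of the dominant terms (exponentials ≫ polynomials ≫ logarithms), or apply L'Hôpital's rule; the quotient → 0.
Adding the constant: 0 - 5 = -5. Limit = -5.

Final answer: -5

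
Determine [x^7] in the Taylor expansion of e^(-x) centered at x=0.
Expand to order 7: e^(-x) = -x^7/5040 + x^6/720 - x^5/120 + x^4/24 - x^3/6 + x^2/2 - x + 1 + O(x^8).
The coefficient of x^7 is -1/5040.

Final answer: -1/5040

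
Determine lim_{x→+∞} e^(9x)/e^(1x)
This is an ∞/∞ indeterminate form as x → +∞.
Rewrite e^(9x)/e^(1x) = e^((9−1)x) = e^(8x); the exponent coefficient is 8 > 0 so e^(8x) → ∞.
Limit = ∞.

Final answer: ∞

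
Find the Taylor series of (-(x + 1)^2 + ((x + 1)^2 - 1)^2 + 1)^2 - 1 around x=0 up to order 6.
22·x^6 + 20·x^5 - 7·x^4 - 12·x^3 + 4·x^2 - 1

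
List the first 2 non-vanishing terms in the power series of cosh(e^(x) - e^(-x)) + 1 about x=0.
2·x^2 + 2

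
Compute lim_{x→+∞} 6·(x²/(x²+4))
Evaluate the dominant behaviour as x → +∞; each term tends to a finite value or vanishes.
Limit = 6.

Final answer: 6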